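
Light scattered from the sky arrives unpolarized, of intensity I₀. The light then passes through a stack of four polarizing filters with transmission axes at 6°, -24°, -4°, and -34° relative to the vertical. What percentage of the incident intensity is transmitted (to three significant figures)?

≈ 24.8%

Unpolarized light through the first polarizer → I₁ = ½ I₀, now polarized at 6°.
I₂ = I₁ cos²(-24° − 6°) = 0.5 I₀ · cos²(30°) = 0.375 I₀.
I₃ = I₂ cos²(-4° + 24°) = 0.375 I₀ · cos²(20°) = 0.3311 I₀.
I₄ = I₃ cos²(-34° + 4°) = 0.3311 I₀ · cos²(30°) = 0.2483 I₀.
That is 24.83% of the incident intensity.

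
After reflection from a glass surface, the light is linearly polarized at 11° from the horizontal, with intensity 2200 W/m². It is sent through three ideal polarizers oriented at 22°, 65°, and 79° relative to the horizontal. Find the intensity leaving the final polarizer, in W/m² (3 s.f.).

I₁ = 2200 W/m² · cos²(11°) = 2120 W/m².
I₂ = I₁ · cos²(43°) = 2120 · 0.5349 = 1134 W/m².
I₃ = I₂ · cos²(14°) = 1134 · 0.9415 = 1068 W/m².

I ≈ 1070 W/m²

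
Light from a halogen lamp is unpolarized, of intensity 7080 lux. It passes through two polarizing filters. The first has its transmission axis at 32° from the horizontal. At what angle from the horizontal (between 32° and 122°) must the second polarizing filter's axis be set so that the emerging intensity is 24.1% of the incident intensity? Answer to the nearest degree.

θ ≈ 78°

Unpolarized light through the first polarizer → I₁ = ½ I₀, now polarized at 32°.
Need I₂/I₀ = 0.241, so cos²(θ − 32°) = 0.241 / 0.5 = 0.482.
θ − 32° = arccos(√0.482) = 46.0°, giving θ ≈ 32 + 46.0 = 78.0°.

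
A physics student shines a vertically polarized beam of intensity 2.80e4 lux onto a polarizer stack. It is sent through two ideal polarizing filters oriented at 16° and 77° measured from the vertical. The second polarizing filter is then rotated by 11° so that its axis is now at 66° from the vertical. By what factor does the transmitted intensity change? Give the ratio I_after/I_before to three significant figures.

I_new/I_old ≈ 1.76

Before rotation:
I₁ = I₀ cos²(16° − 0°) = I₀ cos²(16°) = 0.924 I₀.
I₂ = I₁ cos²(77° − 16°) = 0.924 I₀ · cos²(61°) = 0.2172 I₀.
After rotation:
I₁ = I₀ cos²(16° − 0°) = I₀ cos²(16°) = 0.924 I₀.
I₂ = I₁ cos²(66° − 16°) = 0.924 I₀ · cos²(50°) = 0.3818 I₀.
Ratio = 0.3818 / 0.2172 = 1.758.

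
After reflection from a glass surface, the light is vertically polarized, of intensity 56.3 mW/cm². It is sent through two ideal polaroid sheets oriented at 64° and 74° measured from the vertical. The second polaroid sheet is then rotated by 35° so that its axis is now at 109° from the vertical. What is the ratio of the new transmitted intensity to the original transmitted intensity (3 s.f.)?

I_new/I_old ≈ 0.516

Before rotation:
By Malus's law, I₁ = I₀ cos²(64° − 0°) = I₀ cos²(64°) = 0.1922 I₀.
I₂ = I₁ cos²(74° − 64°) = 0.1922 I₀ · cos²(10°) = 0.1864 I₀.
After rotation:
I₁ = I₀ cos²(64° − 0°) = I₀ cos²(64°) = 0.1922 I₀.
I₂ = I₁ cos²(109° − 64°) = 0.1922 I₀ · cos²(45°) = 0.09608 I₀.
Ratio = 0.09608 / 0.1864 = 0.5155.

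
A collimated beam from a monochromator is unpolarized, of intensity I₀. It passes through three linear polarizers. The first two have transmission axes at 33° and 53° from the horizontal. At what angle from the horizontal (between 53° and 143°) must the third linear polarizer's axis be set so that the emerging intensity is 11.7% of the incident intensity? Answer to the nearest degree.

θ ≈ 112°

Unpolarized light through the first polarizer → I₁ = ½ I₀, now polarized at 33°.
I₂ = I₁ cos²(53° − 33°) = 0.5 I₀ · cos²(20°) = 0.4415 I₀.
Need I₃/I₀ = 0.117, so cos²(θ − 53°) = 0.117 / 0.4415 = 0.265.
θ − 53° = arccos(√0.265) = 59.0°, giving θ ≈ 53 + 59.0 = 112.0°.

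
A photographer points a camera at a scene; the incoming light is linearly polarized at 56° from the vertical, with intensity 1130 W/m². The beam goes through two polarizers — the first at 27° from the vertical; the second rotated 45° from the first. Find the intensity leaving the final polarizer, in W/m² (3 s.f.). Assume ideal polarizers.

I₁ = 1130 W/m² · cos²(29°) = 864.4 W/m².
I₂ = I₁ · cos²(45°) = 864.4 · 0.5 = 432.2 W/m².

I ≈ 432 W/m²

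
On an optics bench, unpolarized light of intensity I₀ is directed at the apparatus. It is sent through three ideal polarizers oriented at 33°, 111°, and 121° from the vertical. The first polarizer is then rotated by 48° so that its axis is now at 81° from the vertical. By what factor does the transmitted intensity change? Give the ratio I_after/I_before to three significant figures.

Before rotation:
Unpolarized light through the first polarizer → I₁ = ½ I₀, now polarized at 33°.
I₂ = I₁ cos²(111° − 33°) = 0.5 I₀ · cos²(78°) = 0.02161 I₀.
I₃ = I₂ cos²(121° − 111°) = 0.02161 I₀ · cos²(10°) = 0.02096 I₀.
After rotation:
Unpolarized light through the first polarizer → I₁ = ½ I₀, now polarized at 81°.
I₂ = I₁ cos²(111° − 81°) = 0.5 I₀ · cos²(30°) = 0.375 I₀.
I₃ = I₂ cos²(121° − 111°) = 0.375 I₀ · cos²(10°) = 0.3637 I₀.
Ratio = 0.3637 / 0.02096 = 17.35.

I_new/I_old ≈ 17.4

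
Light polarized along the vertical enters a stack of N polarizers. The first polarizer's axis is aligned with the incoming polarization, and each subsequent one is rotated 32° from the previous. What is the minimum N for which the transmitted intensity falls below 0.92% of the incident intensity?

First polarizer is aligned with the polarization: full transmission.
Each further stage multiplies by cos²(32°) = 0.7192.
After N polarizers: T = 0.7192^(N−1). Require T < 0.0092 ⇒ N−1 > ln(0.0092)/ln(0.7192) = 14.22, so N−1 ≥ 15 and N = 16.
Check: N=16 gives T = 0.007122 < 0.0092; N=15 gives T = 0.009903.

N = 16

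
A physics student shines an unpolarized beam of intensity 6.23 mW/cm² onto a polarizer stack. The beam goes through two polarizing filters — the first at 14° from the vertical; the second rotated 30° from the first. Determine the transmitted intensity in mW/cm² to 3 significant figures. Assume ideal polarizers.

I ≈ 2.34 mW/cm²

Unpolarized light through the first polarizer → I₁ = 6.23 mW/cm²/2 = 3.115 mW/cm², polarized at 14°.
I₂ = I₁ · cos²(30°) = 3.115 · 0.75 = 2.336 mW/cm².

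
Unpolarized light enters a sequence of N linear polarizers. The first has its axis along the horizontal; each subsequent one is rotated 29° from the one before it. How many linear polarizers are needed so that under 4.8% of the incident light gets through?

N = 10

First polarizer halves the unpolarized light: factor 1/2.
Each further stage multiplies by cos²(29°) = 0.765.
After N polarizers: T = 0.5·0.765^(N−1). Require T < 0.048 ⇒ N−1 > ln(0.048/0.5)/ln(0.765) = 8.75, so N−1 ≥ 9 and N = 10.
Check: N=10 gives T = 0.04485 < 0.048; N=9 gives T = 0.05862.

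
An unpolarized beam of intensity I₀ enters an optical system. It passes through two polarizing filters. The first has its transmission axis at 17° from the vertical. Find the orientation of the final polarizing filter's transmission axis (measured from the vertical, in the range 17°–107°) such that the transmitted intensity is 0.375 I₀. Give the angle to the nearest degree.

Unpolarized light through the first polarizer → I₁ = ½ I₀, now polarized at 17°.
Need I₂/I₀ = 0.375, so cos²(θ − 17°) = 0.375 / 0.5 = 0.75.
θ − 17° = arccos(√0.75) = 30.0°, giving θ ≈ 17 + 30.0 = 47.0°.

θ ≈ 47°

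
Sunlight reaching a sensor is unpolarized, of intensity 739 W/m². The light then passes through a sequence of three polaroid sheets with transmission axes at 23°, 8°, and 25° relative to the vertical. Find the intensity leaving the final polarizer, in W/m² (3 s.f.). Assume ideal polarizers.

Unpolarized light through the first polarizer → I₁ = 739 W/m²/2 = 369.5 W/m², polarized at 23°.
I₂ = I₁ · cos²(15°) = 369.5 · 0.933 = 344.7 W/m².
I₃ = I₂ · cos²(17°) = 344.7 · 0.9145 = 315.3 W/m².

I ≈ 315 W/m²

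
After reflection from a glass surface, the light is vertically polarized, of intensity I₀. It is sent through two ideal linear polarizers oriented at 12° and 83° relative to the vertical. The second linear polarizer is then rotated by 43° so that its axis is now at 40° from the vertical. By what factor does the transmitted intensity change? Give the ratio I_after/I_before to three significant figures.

I_new/I_old ≈ 7.36

Before rotation:
I₁ = I₀ cos²(12° − 0°) = I₀ cos²(12°) = 0.9568 I₀.
I₂ = I₁ cos²(83° − 12°) = 0.9568 I₀ · cos²(71°) = 0.1014 I₀.
After rotation:
I₁ = I₀ cos²(12° − 0°) = I₀ cos²(12°) = 0.9568 I₀.
I₂ = I₁ cos²(40° − 12°) = 0.9568 I₀ · cos²(28°) = 0.7459 I₀.
Ratio = 0.7459 / 0.1014 = 7.355.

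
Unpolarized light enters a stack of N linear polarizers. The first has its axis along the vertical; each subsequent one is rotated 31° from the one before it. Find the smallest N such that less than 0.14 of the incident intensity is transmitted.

N = 6

First polarizer halves the unpolarized light: factor 1/2.
Each further stage multiplies by cos²(31°) = 0.7347.
After N polarizers: T = 0.5·0.7347^(N−1). Require T < 0.14 ⇒ N−1 > ln(0.14/0.5)/ln(0.7347) = 4.13, so N−1 ≥ 5 and N = 6.
Check: N=6 gives T = 0.1071 < 0.14; N=5 gives T = 0.1457.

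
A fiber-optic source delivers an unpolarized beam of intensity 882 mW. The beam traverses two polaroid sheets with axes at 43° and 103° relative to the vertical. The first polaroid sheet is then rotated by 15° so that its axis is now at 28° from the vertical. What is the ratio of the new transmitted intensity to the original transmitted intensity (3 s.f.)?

Before rotation:
Unpolarized light through the first polarizer → I₁ = ½ I₀, now polarized at 43°.
I₂ = I₁ cos²(103° − 43°) = 0.5 I₀ · cos²(60°) = 0.125 I₀.
After rotation:
Unpolarized light through the first polarizer → I₁ = ½ I₀, now polarized at 28°.
I₂ = I₁ cos²(103° − 28°) = 0.5 I₀ · cos²(75°) = 0.03349 I₀.
Ratio = 0.03349 / 0.125 = 0.2679.

I_new/I_old ≈ 0.268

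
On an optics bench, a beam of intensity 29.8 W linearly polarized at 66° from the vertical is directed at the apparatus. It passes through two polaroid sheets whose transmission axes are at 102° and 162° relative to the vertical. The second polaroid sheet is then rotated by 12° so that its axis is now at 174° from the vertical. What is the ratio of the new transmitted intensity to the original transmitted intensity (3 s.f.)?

Before rotation:
I₁ = I₀ cos²(102° − 66°) = I₀ cos²(36°) = 0.6545 I₀.
I₂ = I₁ cos²(162° − 102°) = 0.6545 I₀ · cos²(60°) = 0.1636 I₀.
After rotation:
I₁ = I₀ cos²(102° − 66°) = I₀ cos²(36°) = 0.6545 I₀.
I₂ = I₁ cos²(174° − 102°) = 0.6545 I₀ · cos²(72°) = 0.0625 I₀.
Ratio = 0.0625 / 0.1636 = 0.382.

I_new/I_old ≈ 0.382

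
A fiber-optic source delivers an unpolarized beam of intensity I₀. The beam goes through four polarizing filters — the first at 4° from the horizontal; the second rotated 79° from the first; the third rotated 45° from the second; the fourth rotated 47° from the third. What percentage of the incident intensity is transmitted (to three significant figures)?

≈ 0.423%

Unpolarized light through the first polarizer → I₁ = ½ I₀, now polarized at 4°.
I₂ = I₁ cos²(79°) = 0.5 · 0.03641 I₀ = 0.0182 I₀.
I₃ = I₂ cos²(45°) = 0.0182 · 0.5 I₀ = 0.009102 I₀.
I₄ = I₃ cos²(47°) = 0.009102 · 0.4651 I₀ = 0.004234 I₀.
That is 0.4234% of the incident intensity.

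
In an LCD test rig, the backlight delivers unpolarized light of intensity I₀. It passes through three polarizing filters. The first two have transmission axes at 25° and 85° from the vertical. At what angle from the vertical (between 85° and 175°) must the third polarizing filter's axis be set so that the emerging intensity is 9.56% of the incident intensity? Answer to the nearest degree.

θ ≈ 114°

Unpolarized light through the first polarizer → I₁ = ½ I₀, now polarized at 25°.
I₂ = I₁ cos²(85° − 25°) = 0.5 I₀ · cos²(60°) = 0.125 I₀.
Need I₃/I₀ = 0.0956, so cos²(θ − 85°) = 0.0956 / 0.125 = 0.7648.
θ − 85° = arccos(√0.7648) = 29.0°, giving θ ≈ 85 + 29.0 = 114.0°.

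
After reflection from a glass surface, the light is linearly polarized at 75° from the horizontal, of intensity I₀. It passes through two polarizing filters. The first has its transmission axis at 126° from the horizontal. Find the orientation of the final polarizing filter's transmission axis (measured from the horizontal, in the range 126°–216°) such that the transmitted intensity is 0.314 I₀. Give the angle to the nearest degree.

θ ≈ 153°

By Malus's law, I₁ = I₀ cos²(126° − 75°) = I₀ cos²(51°) = 0.396 I₀.
Need I₂/I₀ = 0.314, so cos²(θ − 126°) = 0.314 / 0.396 = 0.7928.
θ − 126° = arccos(√0.7928) = 27.1°, giving θ ≈ 126 + 27.1 = 153.1°.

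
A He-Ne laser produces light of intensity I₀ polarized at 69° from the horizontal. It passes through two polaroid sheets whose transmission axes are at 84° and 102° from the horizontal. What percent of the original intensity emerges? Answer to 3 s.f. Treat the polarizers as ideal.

≈ 84.4%

I₁ = I₀ cos²(84° − 69°) = I₀ cos²(15°) = 0.933 I₀.
I₂ = I₁ cos²(102° − 84°) = 0.933 I₀ · cos²(18°) = 0.8439 I₀.
That is 84.39% of the incident intensity.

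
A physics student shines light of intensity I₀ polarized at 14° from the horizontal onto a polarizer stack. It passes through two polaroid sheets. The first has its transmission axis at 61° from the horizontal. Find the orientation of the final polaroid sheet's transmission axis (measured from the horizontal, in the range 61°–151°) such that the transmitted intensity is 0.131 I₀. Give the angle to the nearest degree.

θ ≈ 119°

I₁ = I₀ cos²(61° − 14°) = I₀ cos²(47°) = 0.4651 I₀.
Need I₂/I₀ = 0.131, so cos²(θ − 61°) = 0.131 / 0.4651 = 0.2816.
θ − 61° = arccos(√0.2816) = 57.9°, giving θ ≈ 61 + 57.9 = 118.9°.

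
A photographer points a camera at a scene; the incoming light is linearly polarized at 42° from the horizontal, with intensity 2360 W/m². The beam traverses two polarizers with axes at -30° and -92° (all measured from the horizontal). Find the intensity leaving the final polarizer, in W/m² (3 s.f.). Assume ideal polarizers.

I₁ = 2360 W/m² · cos²(72°) = 225.4 W/m².
I₂ = I₁ · cos²(62°) = 225.4 · 0.2204 = 49.67 W/m².

I ≈ 49.7 W/m²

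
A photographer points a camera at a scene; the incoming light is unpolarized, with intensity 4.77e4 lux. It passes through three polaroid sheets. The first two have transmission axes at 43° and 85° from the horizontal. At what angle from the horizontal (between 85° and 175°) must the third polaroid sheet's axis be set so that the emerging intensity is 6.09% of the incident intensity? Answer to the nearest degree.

θ ≈ 147°

Unpolarized light through the first polarizer → I₁ = ½ I₀, now polarized at 43°.
I₂ = I₁ cos²(85° − 43°) = 0.5 I₀ · cos²(42°) = 0.2761 I₀.
Need I₃/I₀ = 0.0609, so cos²(θ − 85°) = 0.0609 / 0.2761 = 0.2205.
θ − 85° = arccos(√0.2205) = 62.0°, giving θ ≈ 85 + 62.0 = 147.0°.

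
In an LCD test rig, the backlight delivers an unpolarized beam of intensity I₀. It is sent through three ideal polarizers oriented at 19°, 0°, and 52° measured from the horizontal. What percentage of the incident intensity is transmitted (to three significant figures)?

≈ 16.9%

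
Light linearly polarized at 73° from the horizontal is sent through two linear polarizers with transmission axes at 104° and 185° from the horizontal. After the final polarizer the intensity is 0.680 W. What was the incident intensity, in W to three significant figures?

I₀ ≈ 37.8 W

I₁ = I₀ cos²(104° − 73°) = I₀ cos²(31°) = 0.7347 I₀.
I₂ = I₁ cos²(185° − 104°) = 0.7347 I₀ · cos²(81°) = 0.01798 I₀.
So 0.680 W = 0.01798 I₀, giving I₀ = 0.680/0.01798 = 37.82 W.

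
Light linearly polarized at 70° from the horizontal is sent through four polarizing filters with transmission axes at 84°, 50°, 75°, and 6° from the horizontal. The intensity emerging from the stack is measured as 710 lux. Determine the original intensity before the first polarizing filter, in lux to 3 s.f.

I₀ ≈ 1.04e4 lux

By Malus's law, I₁ = I₀ cos²(84° − 70°) = I₀ cos²(14°) = 0.9415 I₀.
I₂ = I₁ cos²(50° − 84°) = 0.9415 I₀ · cos²(34°) = 0.6471 I₀.
I₃ = I₂ cos²(75° − 50°) = 0.6471 I₀ · cos²(25°) = 0.5315 I₀.
I₄ = I₃ cos²(6° − 75°) = 0.5315 I₀ · cos²(69°) = 0.06826 I₀.
So 710 lux = 0.06826 I₀, giving I₀ = 710/0.06826 = 1.04e+04 lux.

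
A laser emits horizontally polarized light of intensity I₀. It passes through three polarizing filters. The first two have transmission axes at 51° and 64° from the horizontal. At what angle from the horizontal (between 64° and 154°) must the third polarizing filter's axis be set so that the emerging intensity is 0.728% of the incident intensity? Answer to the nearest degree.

θ ≈ 146°

I₁ = I₀ cos²(51° − 0°) = I₀ cos²(51°) = 0.396 I₀.
I₂ = I₁ cos²(64° − 51°) = 0.396 I₀ · cos²(13°) = 0.376 I₀.
Need I₃/I₀ = 0.00728, so cos²(θ − 64°) = 0.00728 / 0.376 = 0.01936.
θ − 64° = arccos(√0.01936) = 82.0°, giving θ ≈ 64 + 82.0 = 146.0°.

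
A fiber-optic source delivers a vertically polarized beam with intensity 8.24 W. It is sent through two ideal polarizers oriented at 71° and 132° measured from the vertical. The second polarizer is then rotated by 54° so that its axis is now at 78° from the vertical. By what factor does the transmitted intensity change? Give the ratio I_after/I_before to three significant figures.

Before rotation:
By Malus's law, I₁ = I₀ cos²(71° − 0°) = I₀ cos²(71°) = 0.106 I₀.
I₂ = I₁ cos²(132° − 71°) = 0.106 I₀ · cos²(61°) = 0.02491 I₀.
After rotation:
I₁ = I₀ cos²(71° − 0°) = I₀ cos²(71°) = 0.106 I₀.
I₂ = I₁ cos²(78° − 71°) = 0.106 I₀ · cos²(7°) = 0.1044 I₀.
Ratio = 0.1044 / 0.02491 = 4.191.

I_new/I_old ≈ 4.19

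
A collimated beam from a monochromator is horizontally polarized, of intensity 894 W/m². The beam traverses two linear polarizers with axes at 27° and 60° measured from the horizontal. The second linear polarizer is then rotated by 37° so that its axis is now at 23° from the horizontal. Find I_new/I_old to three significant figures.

I_new/I_old ≈ 1.41

Before rotation:
I₁ = I₀ cos²(27° − 0°) = I₀ cos²(27°) = 0.7939 I₀.
I₂ = I₁ cos²(60° − 27°) = 0.7939 I₀ · cos²(33°) = 0.5584 I₀.
After rotation:
I₁ = I₀ cos²(27° − 0°) = I₀ cos²(27°) = 0.7939 I₀.
I₂ = I₁ cos²(23° − 27°) = 0.7939 I₀ · cos²(4°) = 0.79 I₀.
Ratio = 0.79 / 0.5584 = 1.415.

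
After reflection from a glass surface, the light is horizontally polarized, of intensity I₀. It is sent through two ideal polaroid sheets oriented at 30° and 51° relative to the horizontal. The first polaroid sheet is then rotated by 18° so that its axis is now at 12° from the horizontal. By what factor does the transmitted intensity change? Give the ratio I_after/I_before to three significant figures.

I_new/I_old ≈ 0.884

Before rotation:
I₁ = I₀ cos²(30° − 0°) = I₀ cos²(30°) = 0.75 I₀.
I₂ = I₁ cos²(51° − 30°) = 0.75 I₀ · cos²(21°) = 0.6537 I₀.
After rotation:
I₁ = I₀ cos²(12° − 0°) = I₀ cos²(12°) = 0.9568 I₀.
I₂ = I₁ cos²(51° − 12°) = 0.9568 I₀ · cos²(39°) = 0.5778 I₀.
Ratio = 0.5778 / 0.6537 = 0.884.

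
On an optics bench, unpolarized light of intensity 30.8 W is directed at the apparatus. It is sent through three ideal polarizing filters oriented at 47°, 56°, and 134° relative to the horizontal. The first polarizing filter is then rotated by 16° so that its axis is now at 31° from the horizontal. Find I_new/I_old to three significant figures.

I_new/I_old ≈ 0.842

Before rotation:
Unpolarized light through the first polarizer → I₁ = ½ I₀, now polarized at 47°.
I₂ = I₁ cos²(56° − 47°) = 0.5 I₀ · cos²(9°) = 0.4878 I₀.
I₃ = I₂ cos²(134° − 56°) = 0.4878 I₀ · cos²(78°) = 0.02108 I₀.
After rotation:
Unpolarized light through the first polarizer → I₁ = ½ I₀, now polarized at 31°.
I₂ = I₁ cos²(56° − 31°) = 0.5 I₀ · cos²(25°) = 0.4107 I₀.
I₃ = I₂ cos²(134° − 56°) = 0.4107 I₀ · cos²(78°) = 0.01775 I₀.
Ratio = 0.01775 / 0.02108 = 0.842.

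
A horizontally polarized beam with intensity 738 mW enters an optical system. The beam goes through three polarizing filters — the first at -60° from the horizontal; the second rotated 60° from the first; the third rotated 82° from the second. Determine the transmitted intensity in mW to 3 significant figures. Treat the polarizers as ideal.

I ≈ 0.893 mW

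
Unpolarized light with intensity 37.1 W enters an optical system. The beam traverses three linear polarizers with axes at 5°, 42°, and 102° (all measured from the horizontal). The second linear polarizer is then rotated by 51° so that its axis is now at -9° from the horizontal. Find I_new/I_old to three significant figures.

I_new/I_old ≈ 0.758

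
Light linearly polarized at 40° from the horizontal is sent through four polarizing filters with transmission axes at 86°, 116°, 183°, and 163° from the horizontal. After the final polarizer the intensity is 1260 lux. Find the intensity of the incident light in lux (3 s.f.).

I₁ = I₀ cos²(86° − 40°) = I₀ cos²(46°) = 0.4826 I₀.
I₂ = I₁ cos²(116° − 86°) = 0.4826 I₀ · cos²(30°) = 0.3619 I₀.
I₃ = I₂ cos²(183° − 116°) = 0.3619 I₀ · cos²(67°) = 0.05525 I₀.
I₄ = I₃ cos²(163° − 183°) = 0.05525 I₀ · cos²(20°) = 0.04879 I₀.
So 1260 lux = 0.04879 I₀, giving I₀ = 1260/0.04879 = 2.582e+04 lux.

I₀ ≈ 2.58e4 lux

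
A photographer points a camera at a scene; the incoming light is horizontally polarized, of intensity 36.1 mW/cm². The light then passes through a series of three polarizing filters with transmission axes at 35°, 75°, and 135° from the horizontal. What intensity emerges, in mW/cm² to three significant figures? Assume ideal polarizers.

I ≈ 3.55 mW/cm²

By Malus's law, I₁ = 36.1 mW/cm² · cos²(35°) = 24.22 mW/cm².
I₂ = I₁ · cos²(40°) = 24.22 · 0.5868 = 14.21 mW/cm².
I₃ = I₂ · cos²(60°) = 14.21 · 0.25 = 3.554 mW/cm².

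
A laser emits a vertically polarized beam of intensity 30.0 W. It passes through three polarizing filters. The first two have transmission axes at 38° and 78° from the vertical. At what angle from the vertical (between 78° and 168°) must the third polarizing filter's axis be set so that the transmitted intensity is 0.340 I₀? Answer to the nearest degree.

θ ≈ 93°

I₁ = I₀ cos²(38° − 0°) = I₀ cos²(38°) = 0.621 I₀.
I₂ = I₁ cos²(78° − 38°) = 0.621 I₀ · cos²(40°) = 0.3644 I₀.
Need I₃/I₀ = 0.34, so cos²(θ − 78°) = 0.34 / 0.3644 = 0.9331.
θ − 78° = arccos(√0.9331) = 15.0°, giving θ ≈ 78 + 15.0 = 93.0°.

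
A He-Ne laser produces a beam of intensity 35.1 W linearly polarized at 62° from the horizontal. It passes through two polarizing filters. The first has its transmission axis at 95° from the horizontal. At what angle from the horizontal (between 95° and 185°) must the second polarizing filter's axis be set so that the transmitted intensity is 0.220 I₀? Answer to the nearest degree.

I₁ = I₀ cos²(95° − 62°) = I₀ cos²(33°) = 0.7034 I₀.
Need I₂/I₀ = 0.22, so cos²(θ − 95°) = 0.22 / 0.7034 = 0.3128.
θ − 95° = arccos(√0.3128) = 56.0°, giving θ ≈ 95 + 56.0 = 151.0°.

θ ≈ 151°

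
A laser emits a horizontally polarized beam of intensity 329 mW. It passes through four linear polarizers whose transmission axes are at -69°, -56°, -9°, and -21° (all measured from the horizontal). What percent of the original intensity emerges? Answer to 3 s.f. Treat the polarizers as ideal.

I₁ = 329 mW · cos²(69°) = 42.25 mW.
I₂ = I₁ · cos²(13°) = 42.25 · 0.9494 = 40.11 mW.
I₃ = I₂ · cos²(47°) = 40.11 · 0.4651 = 18.66 mW.
I₄ = I₃ · cos²(12°) = 18.66 · 0.9568 = 17.85 mW.
That is 5.426% of the incident intensity.

≈ 5.43%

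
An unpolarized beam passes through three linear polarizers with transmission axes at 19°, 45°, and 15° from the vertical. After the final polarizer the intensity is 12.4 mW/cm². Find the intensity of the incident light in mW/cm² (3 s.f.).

Unpolarized light through the first polarizer → I₁ = ½ I₀, now polarized at 19°.
I₂ = I₁ cos²(45° − 19°) = 0.5 I₀ · cos²(26°) = 0.4039 I₀.
I₃ = I₂ cos²(15° − 45°) = 0.4039 I₀ · cos²(30°) = 0.3029 I₀.
So 12.4 mW/cm² = 0.3029 I₀, giving I₀ = 12.4/0.3029 = 40.93 mW/cm².

I₀ ≈ 40.9 mW/cm²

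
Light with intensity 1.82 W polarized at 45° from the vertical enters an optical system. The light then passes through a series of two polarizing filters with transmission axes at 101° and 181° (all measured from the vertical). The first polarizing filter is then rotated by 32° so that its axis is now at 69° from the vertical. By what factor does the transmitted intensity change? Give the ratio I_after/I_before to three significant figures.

Before rotation:
I₁ = I₀ cos²(101° − 45°) = I₀ cos²(56°) = 0.3127 I₀.
I₂ = I₁ cos²(181° − 101°) = 0.3127 I₀ · cos²(80°) = 0.009429 I₀.
After rotation:
I₁ = I₀ cos²(69° − 45°) = I₀ cos²(24°) = 0.8346 I₀.
Angle between axes 1 and 2: 68°. I₂ = 0.8346 I₀ · cos²(68°) = 0.1171 I₀.
Ratio = 0.1171 / 0.009429 = 12.42.

I_new/I_old ≈ 12.4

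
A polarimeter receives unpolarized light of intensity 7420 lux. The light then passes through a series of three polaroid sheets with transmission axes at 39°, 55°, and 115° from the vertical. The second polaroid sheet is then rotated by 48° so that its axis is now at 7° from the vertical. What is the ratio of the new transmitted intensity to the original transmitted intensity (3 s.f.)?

Before rotation:
Unpolarized light through the first polarizer → I₁ = ½ I₀, now polarized at 39°.
I₂ = I₁ cos²(55° − 39°) = 0.5 I₀ · cos²(16°) = 0.462 I₀.
I₃ = I₂ cos²(115° − 55°) = 0.462 I₀ · cos²(60°) = 0.1155 I₀.
After rotation:
Unpolarized light through the first polarizer → I₁ = ½ I₀, now polarized at 39°.
I₂ = I₁ cos²(7° − 39°) = 0.5 I₀ · cos²(32°) = 0.3596 I₀.
Angle between axes 2 and 3: 72°. I₃ = 0.3596 I₀ · cos²(72°) = 0.03434 I₀.
Ratio = 0.03434 / 0.1155 = 0.2973.

I_new/I_old ≈ 0.297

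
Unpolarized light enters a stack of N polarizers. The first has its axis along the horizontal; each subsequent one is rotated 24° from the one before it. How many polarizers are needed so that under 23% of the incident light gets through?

N = 6

First polarizer halves the unpolarized light: factor 1/2.
Each further stage multiplies by cos²(24°) = 0.8346.
After N polarizers: T = 0.5·0.8346^(N−1). Require T < 0.23 ⇒ N−1 > ln(0.23/0.5)/ln(0.8346) = 4.29, so N−1 ≥ 5 and N = 6.
Check: N=6 gives T = 0.2024 < 0.23; N=5 gives T = 0.2426.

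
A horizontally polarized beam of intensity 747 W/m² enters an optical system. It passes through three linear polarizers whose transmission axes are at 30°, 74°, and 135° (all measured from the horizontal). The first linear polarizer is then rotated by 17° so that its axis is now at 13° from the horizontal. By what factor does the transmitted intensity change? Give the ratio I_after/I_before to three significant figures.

I_new/I_old ≈ 0.575

Before rotation:
I₁ = I₀ cos²(30° − 0°) = I₀ cos²(30°) = 0.75 I₀.
I₂ = I₁ cos²(74° − 30°) = 0.75 I₀ · cos²(44°) = 0.3881 I₀.
I₃ = I₂ cos²(135° − 74°) = 0.3881 I₀ · cos²(61°) = 0.09122 I₀.
After rotation:
I₁ = I₀ cos²(13° − 0°) = I₀ cos²(13°) = 0.9494 I₀.
I₂ = I₁ cos²(74° − 13°) = 0.9494 I₀ · cos²(61°) = 0.2231 I₀.
I₃ = I₂ cos²(135° − 74°) = 0.2231 I₀ · cos²(61°) = 0.05245 I₀.
Ratio = 0.05245 / 0.09122 = 0.575.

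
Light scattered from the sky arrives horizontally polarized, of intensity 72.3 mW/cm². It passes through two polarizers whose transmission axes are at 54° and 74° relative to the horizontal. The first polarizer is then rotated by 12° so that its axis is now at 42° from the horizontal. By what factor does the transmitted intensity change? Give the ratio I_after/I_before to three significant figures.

I_new/I_old ≈ 1.30

Before rotation:
I₁ = I₀ cos²(54° − 0°) = I₀ cos²(54°) = 0.3455 I₀.
I₂ = I₁ cos²(74° − 54°) = 0.3455 I₀ · cos²(20°) = 0.3051 I₀.
After rotation:
I₁ = I₀ cos²(42° − 0°) = I₀ cos²(42°) = 0.5523 I₀.
I₂ = I₁ cos²(74° − 42°) = 0.5523 I₀ · cos²(32°) = 0.3972 I₀.
Ratio = 0.3972 / 0.3051 = 1.302.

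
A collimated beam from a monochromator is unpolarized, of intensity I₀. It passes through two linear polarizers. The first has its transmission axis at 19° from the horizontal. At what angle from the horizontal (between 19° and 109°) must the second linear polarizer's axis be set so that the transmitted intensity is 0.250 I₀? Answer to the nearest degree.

θ ≈ 64°

Unpolarized light through the first polarizer → I₁ = ½ I₀, now polarized at 19°.
Need I₂/I₀ = 0.25, so cos²(θ − 19°) = 0.25 / 0.5 = 0.5.
θ − 19° = arccos(√0.5) = 45.0°, giving θ ≈ 19 + 45.0 = 64.0°.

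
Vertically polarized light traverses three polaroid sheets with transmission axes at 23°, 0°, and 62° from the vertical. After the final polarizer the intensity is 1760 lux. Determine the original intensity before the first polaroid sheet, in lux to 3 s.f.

I₀ ≈ 1.11e4 lux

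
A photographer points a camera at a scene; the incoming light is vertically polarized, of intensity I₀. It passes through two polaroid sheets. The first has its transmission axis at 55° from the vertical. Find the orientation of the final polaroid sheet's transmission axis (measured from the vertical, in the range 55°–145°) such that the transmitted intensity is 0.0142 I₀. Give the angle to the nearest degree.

By Malus's law, I₁ = I₀ cos²(55° − 0°) = I₀ cos²(55°) = 0.329 I₀.
Need I₂/I₀ = 0.0142, so cos²(θ − 55°) = 0.0142 / 0.329 = 0.04316.
θ − 55° = arccos(√0.04316) = 78.0°, giving θ ≈ 55 + 78.0 = 133.0°.

θ ≈ 133°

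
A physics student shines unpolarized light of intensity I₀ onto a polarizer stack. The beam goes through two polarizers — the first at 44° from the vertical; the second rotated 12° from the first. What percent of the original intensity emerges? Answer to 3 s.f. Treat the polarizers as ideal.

Unpolarized light through the first polarizer → I₁ = ½ I₀, now polarized at 44°.
I₂ = I₁ cos²(12°) = 0.5 · 0.9568 I₀ = 0.4784 I₀.
That is 47.84% of the incident intensity.

≈ 47.8%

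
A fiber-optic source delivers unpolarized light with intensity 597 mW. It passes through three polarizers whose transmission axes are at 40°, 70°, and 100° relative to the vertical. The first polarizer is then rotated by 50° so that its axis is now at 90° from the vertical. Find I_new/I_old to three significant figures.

Before rotation:
Unpolarized light through the first polarizer → I₁ = ½ I₀, now polarized at 40°.
I₂ = I₁ cos²(70° − 40°) = 0.5 I₀ · cos²(30°) = 0.375 I₀.
I₃ = I₂ cos²(100° − 70°) = 0.375 I₀ · cos²(30°) = 0.2813 I₀.
After rotation:
Unpolarized light through the first polarizer → I₁ = ½ I₀, now polarized at 90°.
I₂ = I₁ cos²(70° − 90°) = 0.5 I₀ · cos²(20°) = 0.4415 I₀.
I₃ = I₂ cos²(100° − 70°) = 0.4415 I₀ · cos²(30°) = 0.3311 I₀.
Ratio = 0.3311 / 0.2813 = 1.177.

I_new/I_old ≈ 1.18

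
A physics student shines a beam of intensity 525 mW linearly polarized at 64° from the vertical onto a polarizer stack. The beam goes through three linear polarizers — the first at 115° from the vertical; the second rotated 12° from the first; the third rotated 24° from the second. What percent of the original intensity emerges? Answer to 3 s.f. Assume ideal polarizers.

I₁ = 525 mW · cos²(51°) = 207.9 mW.
I₂ = I₁ · cos²(12°) = 207.9 · 0.9568 = 198.9 mW.
I₃ = I₂ · cos²(24°) = 198.9 · 0.8346 = 166 mW.
That is 31.62% of the incident intensity.

≈ 31.6%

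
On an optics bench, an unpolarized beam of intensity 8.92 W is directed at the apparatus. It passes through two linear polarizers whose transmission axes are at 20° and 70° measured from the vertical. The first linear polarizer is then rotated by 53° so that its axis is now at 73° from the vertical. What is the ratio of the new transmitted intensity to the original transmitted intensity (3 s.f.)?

Before rotation:
Unpolarized light through the first polarizer → I₁ = ½ I₀, now polarized at 20°.
I₂ = I₁ cos²(70° − 20°) = 0.5 I₀ · cos²(50°) = 0.2066 I₀.
After rotation:
Unpolarized light through the first polarizer → I₁ = ½ I₀, now polarized at 73°.
I₂ = I₁ cos²(70° − 73°) = 0.5 I₀ · cos²(3°) = 0.4986 I₀.
Ratio = 0.4986 / 0.2066 = 2.414.

I_new/I_old ≈ 2.41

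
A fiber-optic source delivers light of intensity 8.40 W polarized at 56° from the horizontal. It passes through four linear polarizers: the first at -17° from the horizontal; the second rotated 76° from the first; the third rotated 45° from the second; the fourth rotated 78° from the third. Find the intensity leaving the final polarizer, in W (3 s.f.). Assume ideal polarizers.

I ≈ 0.000908 W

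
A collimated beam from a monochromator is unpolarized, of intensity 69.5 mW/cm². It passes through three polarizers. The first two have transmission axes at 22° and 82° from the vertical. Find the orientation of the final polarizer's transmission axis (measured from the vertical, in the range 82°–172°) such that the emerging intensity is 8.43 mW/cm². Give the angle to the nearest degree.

θ ≈ 92°

Unpolarized light through the first polarizer → I₁ = ½ I₀, now polarized at 22°.
I₂ = I₁ cos²(82° − 22°) = 0.5 I₀ · cos²(60°) = 0.125 I₀.
Target fraction: 8.43 / 69.5 mW/cm² = 0.1213 of I₀.
Need I₃/I₀ = 0.1213, so cos²(θ − 82°) = 0.1213 / 0.125 = 0.9704.
θ − 82° = arccos(√0.9704) = 9.9°, giving θ ≈ 82 + 9.9 = 91.9°.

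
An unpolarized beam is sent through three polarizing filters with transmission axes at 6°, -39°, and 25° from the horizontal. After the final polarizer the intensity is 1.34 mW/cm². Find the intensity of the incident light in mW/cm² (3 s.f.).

I₀ ≈ 27.9 mW/cm²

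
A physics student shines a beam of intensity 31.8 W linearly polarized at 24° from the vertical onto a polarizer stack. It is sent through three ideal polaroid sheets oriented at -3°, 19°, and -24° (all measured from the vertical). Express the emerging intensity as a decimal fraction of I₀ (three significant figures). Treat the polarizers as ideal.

I/I₀ ≈ 0.365

I₁ = 31.8 W · cos²(27°) = 25.25 W.
I₂ = I₁ · cos²(22°) = 25.25 · 0.8597 = 21.7 W.
I₃ = I₂ · cos²(43°) = 21.7 · 0.5349 = 11.61 W.
Transmitted fraction = 0.365.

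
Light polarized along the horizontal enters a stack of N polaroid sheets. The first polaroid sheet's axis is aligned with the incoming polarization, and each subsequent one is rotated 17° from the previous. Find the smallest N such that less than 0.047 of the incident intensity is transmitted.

N = 36

First polarizer is aligned with the polarization: full transmission.
Each further stage multiplies by cos²(17°) = 0.9145.
After N polarizers: T = 0.9145^(N−1). Require T < 0.047 ⇒ N−1 > ln(0.047)/ln(0.9145) = 34.22, so N−1 ≥ 35 and N = 36.
Check: N=36 gives T = 0.04383 < 0.047; N=35 gives T = 0.04792.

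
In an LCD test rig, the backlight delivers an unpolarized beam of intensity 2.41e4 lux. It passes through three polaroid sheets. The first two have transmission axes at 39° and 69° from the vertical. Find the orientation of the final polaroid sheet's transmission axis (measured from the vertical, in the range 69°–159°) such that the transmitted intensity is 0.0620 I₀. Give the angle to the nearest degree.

θ ≈ 135°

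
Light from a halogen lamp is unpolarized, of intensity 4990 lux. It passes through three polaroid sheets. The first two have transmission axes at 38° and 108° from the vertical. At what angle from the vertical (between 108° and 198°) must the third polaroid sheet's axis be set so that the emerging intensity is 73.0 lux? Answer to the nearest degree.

θ ≈ 168°

Unpolarized light through the first polarizer → I₁ = ½ I₀, now polarized at 38°.
I₂ = I₁ cos²(108° − 38°) = 0.5 I₀ · cos²(70°) = 0.05849 I₀.
Target fraction: 73.0 / 4990 lux = 0.01463 of I₀.
Need I₃/I₀ = 0.01463, so cos²(θ − 108°) = 0.01463 / 0.05849 = 0.2501.
θ − 108° = arccos(√0.2501) = 60.0°, giving θ ≈ 108 + 60.0 = 168.0°.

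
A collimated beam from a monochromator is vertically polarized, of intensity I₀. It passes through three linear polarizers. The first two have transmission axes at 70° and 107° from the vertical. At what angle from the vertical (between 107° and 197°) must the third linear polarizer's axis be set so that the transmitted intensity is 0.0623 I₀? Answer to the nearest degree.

θ ≈ 131°

By Malus's law, I₁ = I₀ cos²(70° − 0°) = I₀ cos²(70°) = 0.117 I₀.
I₂ = I₁ cos²(107° − 70°) = 0.117 I₀ · cos²(37°) = 0.07461 I₀.
Need I₃/I₀ = 0.0623, so cos²(θ − 107°) = 0.0623 / 0.07461 = 0.835.
θ − 107° = arccos(√0.835) = 24.0°, giving θ ≈ 107 + 24.0 = 131.0°.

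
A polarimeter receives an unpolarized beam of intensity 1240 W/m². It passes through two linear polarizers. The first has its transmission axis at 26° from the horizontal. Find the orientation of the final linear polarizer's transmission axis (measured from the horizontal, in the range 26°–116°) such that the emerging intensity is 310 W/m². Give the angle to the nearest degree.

θ ≈ 71°

Unpolarized light through the first polarizer → I₁ = ½ I₀, now polarized at 26°.
Target fraction: 310 / 1240 W/m² = 0.25 of I₀.
Need I₂/I₀ = 0.25, so cos²(θ − 26°) = 0.25 / 0.5 = 0.5.
θ − 26° = arccos(√0.5) = 45.0°, giving θ ≈ 26 + 45.0 = 71.0°.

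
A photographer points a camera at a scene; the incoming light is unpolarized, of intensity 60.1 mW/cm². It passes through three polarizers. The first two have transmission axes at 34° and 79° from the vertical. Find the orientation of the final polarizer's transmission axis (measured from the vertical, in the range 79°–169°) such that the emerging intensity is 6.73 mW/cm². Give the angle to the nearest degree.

Unpolarized light through the first polarizer → I₁ = ½ I₀, now polarized at 34°.
I₂ = I₁ cos²(79° − 34°) = 0.5 I₀ · cos²(45°) = 0.25 I₀.
Target fraction: 6.73 / 60.1 mW/cm² = 0.112 of I₀.
Need I₃/I₀ = 0.112, so cos²(θ − 79°) = 0.112 / 0.25 = 0.4479.
θ − 79° = arccos(√0.4479) = 48.0°, giving θ ≈ 79 + 48.0 = 127.0°.

θ ≈ 127°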